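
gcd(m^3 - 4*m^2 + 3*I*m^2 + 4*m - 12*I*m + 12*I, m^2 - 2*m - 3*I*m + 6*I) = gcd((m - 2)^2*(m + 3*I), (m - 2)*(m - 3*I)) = m - 2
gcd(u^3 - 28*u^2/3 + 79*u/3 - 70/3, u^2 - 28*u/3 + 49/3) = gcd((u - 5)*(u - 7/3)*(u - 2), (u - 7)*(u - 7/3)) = u - 7/3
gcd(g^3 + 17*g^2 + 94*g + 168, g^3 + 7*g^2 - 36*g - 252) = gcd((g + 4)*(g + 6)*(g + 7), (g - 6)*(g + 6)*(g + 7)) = g^2 + 13*g + 42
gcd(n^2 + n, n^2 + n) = n^2 + n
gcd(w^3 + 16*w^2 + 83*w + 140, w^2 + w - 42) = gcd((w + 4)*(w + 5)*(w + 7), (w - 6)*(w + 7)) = w + 7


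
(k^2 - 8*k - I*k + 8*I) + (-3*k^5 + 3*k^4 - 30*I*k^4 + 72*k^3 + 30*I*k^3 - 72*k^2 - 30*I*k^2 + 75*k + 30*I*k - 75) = -3*k^5 + 3*k^4 - 30*I*k^4 + 72*k^3 + 30*I*k^3 - 71*k^2 - 30*I*k^2 + 67*k + 29*I*k - 75 + 8*I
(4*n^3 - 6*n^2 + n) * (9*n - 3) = 36*n^4 - 66*n^3 + 27*n^2 - 3*n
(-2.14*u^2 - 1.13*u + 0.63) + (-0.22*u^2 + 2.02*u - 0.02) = -2.36*u^2 + 0.89*u + 0.61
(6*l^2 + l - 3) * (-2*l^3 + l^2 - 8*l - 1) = -12*l^5 + 4*l^4 - 41*l^3 - 17*l^2 + 23*l + 3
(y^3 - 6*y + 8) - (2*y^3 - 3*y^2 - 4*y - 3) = -y^3 + 3*y^2 - 2*y + 11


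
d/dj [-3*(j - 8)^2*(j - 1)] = 3*(10 - 3*j)*(j - 8)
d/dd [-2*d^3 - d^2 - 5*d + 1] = -6*d^2 - 2*d - 5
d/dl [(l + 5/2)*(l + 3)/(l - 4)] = (l^2 - 8*l - 59/2)/(l^2 - 8*l + 16)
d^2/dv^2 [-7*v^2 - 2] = -14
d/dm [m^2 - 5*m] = 2*m - 5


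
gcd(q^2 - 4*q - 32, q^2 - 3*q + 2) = 1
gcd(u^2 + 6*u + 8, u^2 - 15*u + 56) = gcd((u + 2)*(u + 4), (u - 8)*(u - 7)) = 1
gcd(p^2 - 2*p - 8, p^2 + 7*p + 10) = p + 2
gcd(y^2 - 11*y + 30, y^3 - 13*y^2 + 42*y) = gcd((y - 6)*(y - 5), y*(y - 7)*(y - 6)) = y - 6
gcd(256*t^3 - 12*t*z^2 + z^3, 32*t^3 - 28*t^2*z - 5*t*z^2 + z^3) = -32*t^2 - 4*t*z + z^2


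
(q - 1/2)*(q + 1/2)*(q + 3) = q^3 + 3*q^2 - q/4 - 3/4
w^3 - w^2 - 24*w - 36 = (w - 6)*(w + 2)*(w + 3)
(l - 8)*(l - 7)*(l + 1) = l^3 - 14*l^2 + 41*l + 56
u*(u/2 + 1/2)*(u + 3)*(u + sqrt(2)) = u^4/2 + sqrt(2)*u^3/2 + 2*u^3 + 3*u^2/2 + 2*sqrt(2)*u^2 + 3*sqrt(2)*u/2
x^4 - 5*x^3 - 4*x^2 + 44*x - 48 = (x - 4)*(x - 2)^2*(x + 3)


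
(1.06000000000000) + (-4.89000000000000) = -3.83000000000000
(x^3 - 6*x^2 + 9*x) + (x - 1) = x^3 - 6*x^2 + 10*x - 1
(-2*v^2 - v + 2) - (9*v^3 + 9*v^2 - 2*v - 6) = -9*v^3 - 11*v^2 + v + 8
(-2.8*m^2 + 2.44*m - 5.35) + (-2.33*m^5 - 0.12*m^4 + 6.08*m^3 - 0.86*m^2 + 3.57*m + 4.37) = -2.33*m^5 - 0.12*m^4 + 6.08*m^3 - 3.66*m^2 + 6.01*m - 0.98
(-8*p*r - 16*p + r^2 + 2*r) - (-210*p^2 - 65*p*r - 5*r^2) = 210*p^2 + 57*p*r - 16*p + 6*r^2 + 2*r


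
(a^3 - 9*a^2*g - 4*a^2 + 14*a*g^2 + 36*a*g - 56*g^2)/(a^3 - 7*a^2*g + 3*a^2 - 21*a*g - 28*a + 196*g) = (a - 2*g)/(a + 7)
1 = 1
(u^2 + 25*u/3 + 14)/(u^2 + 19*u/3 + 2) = (3*u + 7)/(3*u + 1)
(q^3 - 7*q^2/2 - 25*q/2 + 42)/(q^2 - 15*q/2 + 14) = (2*q^2 + q - 21)/(2*q - 7)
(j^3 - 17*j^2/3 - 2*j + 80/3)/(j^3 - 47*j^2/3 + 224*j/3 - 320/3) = (j + 2)/(j - 8)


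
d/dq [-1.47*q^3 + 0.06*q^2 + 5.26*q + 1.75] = -4.41*q^2 + 0.12*q + 5.26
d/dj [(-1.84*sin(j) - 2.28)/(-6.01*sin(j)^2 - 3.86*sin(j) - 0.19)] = (-27.4056*sin(j) + 5.5292*cos(2*j) - 13.9804)*cos(j)/(6.01*sin(j)^2 + 3.86*sin(j) + 0.19)^2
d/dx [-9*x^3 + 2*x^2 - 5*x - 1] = -27*x^2 + 4*x - 5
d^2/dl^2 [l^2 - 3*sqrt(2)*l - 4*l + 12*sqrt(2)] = 2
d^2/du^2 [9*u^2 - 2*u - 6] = 18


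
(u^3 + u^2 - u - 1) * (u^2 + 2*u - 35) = u^5 + 3*u^4 - 34*u^3 - 38*u^2 + 33*u + 35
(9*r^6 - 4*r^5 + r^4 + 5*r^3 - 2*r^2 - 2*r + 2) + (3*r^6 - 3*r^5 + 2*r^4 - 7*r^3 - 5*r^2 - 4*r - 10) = 12*r^6 - 7*r^5 + 3*r^4 - 2*r^3 - 7*r^2 - 6*r - 8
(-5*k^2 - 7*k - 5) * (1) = -5*k^2 - 7*k - 5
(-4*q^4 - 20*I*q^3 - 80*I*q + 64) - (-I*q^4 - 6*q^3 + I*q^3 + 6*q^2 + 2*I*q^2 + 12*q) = -4*q^4 + I*q^4 + 6*q^3 - 21*I*q^3 - 6*q^2 - 2*I*q^2 - 12*q - 80*I*q + 64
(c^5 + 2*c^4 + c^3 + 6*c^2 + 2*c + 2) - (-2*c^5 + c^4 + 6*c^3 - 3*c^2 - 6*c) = 3*c^5 + c^4 - 5*c^3 + 9*c^2 + 8*c + 2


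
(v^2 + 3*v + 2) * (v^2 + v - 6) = v^4 + 4*v^3 - v^2 - 16*v - 12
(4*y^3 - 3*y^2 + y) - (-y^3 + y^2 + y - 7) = 5*y^3 - 4*y^2 + 7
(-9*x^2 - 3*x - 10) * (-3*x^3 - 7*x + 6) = 27*x^5 + 9*x^4 + 93*x^3 - 33*x^2 + 52*x - 60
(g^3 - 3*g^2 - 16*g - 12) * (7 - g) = -g^4 + 10*g^3 - 5*g^2 - 100*g - 84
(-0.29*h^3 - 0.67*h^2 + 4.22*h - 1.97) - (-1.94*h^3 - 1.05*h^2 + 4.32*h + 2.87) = 1.65*h^3 + 0.38*h^2 - 0.100000000000001*h - 4.84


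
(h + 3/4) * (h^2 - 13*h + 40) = h^3 - 49*h^2/4 + 121*h/4 + 30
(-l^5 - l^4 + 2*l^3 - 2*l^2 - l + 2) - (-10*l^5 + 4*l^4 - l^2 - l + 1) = 9*l^5 - 5*l^4 + 2*l^3 - l^2 + 1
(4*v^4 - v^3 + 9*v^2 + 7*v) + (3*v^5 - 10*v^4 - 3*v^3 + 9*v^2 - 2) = 3*v^5 - 6*v^4 - 4*v^3 + 18*v^2 + 7*v - 2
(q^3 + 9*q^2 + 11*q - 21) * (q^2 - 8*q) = q^5 + q^4 - 61*q^3 - 109*q^2 + 168*q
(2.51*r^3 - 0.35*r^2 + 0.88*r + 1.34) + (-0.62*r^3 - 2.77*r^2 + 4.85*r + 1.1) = 1.89*r^3 - 3.12*r^2 + 5.73*r + 2.44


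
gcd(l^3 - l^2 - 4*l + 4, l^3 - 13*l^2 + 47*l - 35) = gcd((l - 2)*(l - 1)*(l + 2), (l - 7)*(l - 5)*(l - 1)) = l - 1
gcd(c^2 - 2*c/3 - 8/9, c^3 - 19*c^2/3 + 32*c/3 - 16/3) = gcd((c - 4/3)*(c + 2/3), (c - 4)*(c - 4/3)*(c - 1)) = c - 4/3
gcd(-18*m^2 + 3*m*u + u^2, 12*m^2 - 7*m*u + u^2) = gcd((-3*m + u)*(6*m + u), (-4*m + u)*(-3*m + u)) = -3*m + u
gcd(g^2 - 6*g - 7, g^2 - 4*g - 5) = g + 1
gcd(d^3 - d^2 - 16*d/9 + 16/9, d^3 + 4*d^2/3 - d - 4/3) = d^2 + d/3 - 4/3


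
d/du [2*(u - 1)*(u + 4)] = 4*u + 6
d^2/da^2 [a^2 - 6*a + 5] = 2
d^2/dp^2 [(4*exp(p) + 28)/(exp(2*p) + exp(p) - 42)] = 4*(exp(p) + 6)*exp(p)/(exp(3*p) - 18*exp(2*p) + 108*exp(p) - 216)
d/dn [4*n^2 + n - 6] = 8*n + 1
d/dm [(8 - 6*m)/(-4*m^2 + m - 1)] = 2*(-12*m^2 + 32*m - 1)/(16*m^4 - 8*m^3 + 9*m^2 - 2*m + 1)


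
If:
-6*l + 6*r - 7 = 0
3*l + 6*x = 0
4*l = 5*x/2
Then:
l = 0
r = 7/6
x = 0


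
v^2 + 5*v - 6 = (v - 1)*(v + 6)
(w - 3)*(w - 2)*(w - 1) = w^3 - 6*w^2 + 11*w - 6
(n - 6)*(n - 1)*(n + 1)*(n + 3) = n^4 - 3*n^3 - 19*n^2 + 3*n + 18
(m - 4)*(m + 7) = m^2 + 3*m - 28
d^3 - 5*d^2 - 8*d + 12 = (d - 6)*(d - 1)*(d + 2)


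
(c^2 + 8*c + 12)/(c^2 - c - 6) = (c + 6)/(c - 3)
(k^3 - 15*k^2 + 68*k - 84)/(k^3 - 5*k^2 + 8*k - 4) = (k^2 - 13*k + 42)/(k^2 - 3*k + 2)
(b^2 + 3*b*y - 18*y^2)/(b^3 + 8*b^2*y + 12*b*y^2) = (b - 3*y)/(b*(b + 2*y))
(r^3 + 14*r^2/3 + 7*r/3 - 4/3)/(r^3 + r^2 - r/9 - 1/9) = 3*(r + 4)/(3*r + 1)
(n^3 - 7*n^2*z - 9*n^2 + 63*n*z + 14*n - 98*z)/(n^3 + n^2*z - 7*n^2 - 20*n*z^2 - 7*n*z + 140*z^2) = (-n^2 + 7*n*z + 2*n - 14*z)/(-n^2 - n*z + 20*z^2)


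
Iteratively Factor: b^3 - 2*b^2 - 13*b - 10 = (b - 5)*(b^2 + 3*b + 2) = (b - 5)*(b + 2)*(b + 1)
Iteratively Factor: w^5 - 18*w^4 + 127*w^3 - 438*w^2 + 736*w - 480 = (w - 4)*(w^4 - 14*w^3 + 71*w^2 - 154*w + 120) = (w - 4)*(w - 3)*(w^3 - 11*w^2 + 38*w - 40) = (w - 4)^2*(w - 3)*(w^2 - 7*w + 10) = (w - 4)^2*(w - 3)*(w - 2)*(w - 5)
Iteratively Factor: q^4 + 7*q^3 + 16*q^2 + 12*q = (q + 3)*(q^3 + 4*q^2 + 4*q) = (q + 2)*(q + 3)*(q^2 + 2*q) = (q + 2)^2*(q + 3)*(q)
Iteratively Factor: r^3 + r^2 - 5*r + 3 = (r + 3)*(r^2 - 2*r + 1) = (r - 1)*(r + 3)*(r - 1)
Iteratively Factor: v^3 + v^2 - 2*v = (v + 2)*(v^2 - v) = (v - 1)*(v + 2)*(v)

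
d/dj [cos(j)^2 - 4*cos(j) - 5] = 2*(2 - cos(j))*sin(j)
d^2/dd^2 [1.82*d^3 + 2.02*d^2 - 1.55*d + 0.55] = 10.92*d + 4.04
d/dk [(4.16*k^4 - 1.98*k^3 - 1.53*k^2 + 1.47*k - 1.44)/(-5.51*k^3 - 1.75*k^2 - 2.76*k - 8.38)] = (-22.9216*k^6 - 14.56*k^5 - 39.4101*k^4 - 112.3142*k^3 + 32.7693*k^2 + 20.6028*k - 16.293)/(30.3601*k^6 + 19.285*k^5 + 33.4777*k^4 + 102.0076*k^3 + 36.9476*k^2 + 46.2576*k + 70.2244)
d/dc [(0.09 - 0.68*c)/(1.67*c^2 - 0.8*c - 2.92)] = (1.1356*c^2 - 0.3006*c + 2.0576)/(2.7889*c^4 - 2.672*c^3 - 9.1128*c^2 + 4.672*c + 8.5264)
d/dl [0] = 0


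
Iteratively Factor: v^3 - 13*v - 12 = (v + 3)*(v^2 - 3*v - 4) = (v + 1)*(v + 3)*(v - 4)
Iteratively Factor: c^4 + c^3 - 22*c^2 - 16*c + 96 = (c - 2)*(c^3 + 3*c^2 - 16*c - 48) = (c - 2)*(c + 3)*(c^2 - 16) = (c - 4)*(c - 2)*(c + 3)*(c + 4)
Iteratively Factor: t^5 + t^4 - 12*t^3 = (t)*(t^4 + t^3 - 12*t^2) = t^2*(t^3 + t^2 - 12*t) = t^3*(t^2 + t - 12) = t^3*(t + 4)*(t - 3)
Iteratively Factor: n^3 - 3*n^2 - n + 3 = (n + 1)*(n^2 - 4*n + 3) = (n - 3)*(n + 1)*(n - 1)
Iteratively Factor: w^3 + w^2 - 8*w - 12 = (w + 2)*(w^2 - w - 6) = (w + 2)^2*(w - 3)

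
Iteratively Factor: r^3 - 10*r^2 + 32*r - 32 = (r - 4)*(r^2 - 6*r + 8) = (r - 4)*(r - 2)*(r - 4)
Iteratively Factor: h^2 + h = (h + 1)*(h)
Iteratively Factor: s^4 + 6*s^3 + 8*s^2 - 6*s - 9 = (s + 3)*(s^3 + 3*s^2 - s - 3) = (s - 1)*(s + 3)*(s^2 + 4*s + 3) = (s - 1)*(s + 3)^2*(s + 1)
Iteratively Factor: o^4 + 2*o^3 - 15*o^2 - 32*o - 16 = (o + 1)*(o^3 + o^2 - 16*o - 16) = (o - 4)*(o + 1)*(o^2 + 5*o + 4) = (o - 4)*(o + 1)^2*(o + 4)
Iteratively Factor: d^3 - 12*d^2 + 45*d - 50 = (d - 2)*(d^2 - 10*d + 25) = (d - 5)*(d - 2)*(d - 5)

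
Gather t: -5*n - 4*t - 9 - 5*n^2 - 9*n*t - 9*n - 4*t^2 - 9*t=-5*n^2 - 14*n - 4*t^2 + t*(-9*n - 13) - 9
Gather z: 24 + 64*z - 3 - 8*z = 56*z + 21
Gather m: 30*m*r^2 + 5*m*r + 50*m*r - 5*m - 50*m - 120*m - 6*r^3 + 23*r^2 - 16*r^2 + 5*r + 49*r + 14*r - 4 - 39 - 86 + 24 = m*(30*r^2 + 55*r - 175) - 6*r^3 + 7*r^2 + 68*r - 105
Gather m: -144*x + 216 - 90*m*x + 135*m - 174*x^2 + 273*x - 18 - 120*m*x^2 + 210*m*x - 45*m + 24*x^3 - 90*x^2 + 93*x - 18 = m*(-120*x^2 + 120*x + 90) + 24*x^3 - 264*x^2 + 222*x + 180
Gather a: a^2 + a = a^2 + a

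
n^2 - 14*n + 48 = (n - 8)*(n - 6)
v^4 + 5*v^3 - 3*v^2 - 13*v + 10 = (v - 1)^2*(v + 2)*(v + 5)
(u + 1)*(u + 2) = u^2 + 3*u + 2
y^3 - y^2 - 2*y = y*(y - 2)*(y + 1)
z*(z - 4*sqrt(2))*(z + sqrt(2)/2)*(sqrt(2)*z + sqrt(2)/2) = sqrt(2)*z^4 - 7*z^3 + sqrt(2)*z^3/2 - 4*sqrt(2)*z^2 - 7*z^2/2 - 2*sqrt(2)*z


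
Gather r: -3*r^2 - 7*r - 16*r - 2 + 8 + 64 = -3*r^2 - 23*r + 70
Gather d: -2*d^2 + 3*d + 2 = -2*d^2 + 3*d + 2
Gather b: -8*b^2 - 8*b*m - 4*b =-8*b^2 + b*(-8*m - 4)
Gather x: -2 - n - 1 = -n - 3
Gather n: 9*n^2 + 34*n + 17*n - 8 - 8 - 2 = 9*n^2 + 51*n - 18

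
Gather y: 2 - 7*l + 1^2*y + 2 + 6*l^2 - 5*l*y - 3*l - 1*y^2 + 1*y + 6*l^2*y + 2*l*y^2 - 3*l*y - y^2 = 6*l^2 - 10*l + y^2*(2*l - 2) + y*(6*l^2 - 8*l + 2) + 4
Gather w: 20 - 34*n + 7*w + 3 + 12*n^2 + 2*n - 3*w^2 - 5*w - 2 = 12*n^2 - 32*n - 3*w^2 + 2*w + 21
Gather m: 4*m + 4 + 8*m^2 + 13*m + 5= 8*m^2 + 17*m + 9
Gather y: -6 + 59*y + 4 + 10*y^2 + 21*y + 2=10*y^2 + 80*y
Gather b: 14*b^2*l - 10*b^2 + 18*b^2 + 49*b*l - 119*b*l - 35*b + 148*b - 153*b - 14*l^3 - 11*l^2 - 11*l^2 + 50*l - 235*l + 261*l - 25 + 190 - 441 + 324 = b^2*(14*l + 8) + b*(-70*l - 40) - 14*l^3 - 22*l^2 + 76*l + 48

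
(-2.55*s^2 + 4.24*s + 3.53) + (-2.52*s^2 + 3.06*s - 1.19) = -5.07*s^2 + 7.3*s + 2.34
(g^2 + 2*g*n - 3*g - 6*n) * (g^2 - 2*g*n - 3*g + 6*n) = g^4 - 6*g^3 - 4*g^2*n^2 + 9*g^2 + 24*g*n^2 - 36*n^2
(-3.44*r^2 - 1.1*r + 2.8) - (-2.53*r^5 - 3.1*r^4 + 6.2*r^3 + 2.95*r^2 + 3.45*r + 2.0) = 2.53*r^5 + 3.1*r^4 - 6.2*r^3 - 6.39*r^2 - 4.55*r + 0.8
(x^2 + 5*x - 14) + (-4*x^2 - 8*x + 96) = -3*x^2 - 3*x + 82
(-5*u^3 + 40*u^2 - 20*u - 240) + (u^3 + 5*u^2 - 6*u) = -4*u^3 + 45*u^2 - 26*u - 240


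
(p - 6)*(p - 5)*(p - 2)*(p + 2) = p^4 - 11*p^3 + 26*p^2 + 44*p - 120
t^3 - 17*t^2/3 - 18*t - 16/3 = (t - 8)*(t + 1/3)*(t + 2)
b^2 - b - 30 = (b - 6)*(b + 5)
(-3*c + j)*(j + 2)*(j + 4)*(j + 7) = -3*c*j^3 - 39*c*j^2 - 150*c*j - 168*c + j^4 + 13*j^3 + 50*j^2 + 56*j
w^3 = w^3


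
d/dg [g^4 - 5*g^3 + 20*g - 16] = 4*g^3 - 15*g^2 + 20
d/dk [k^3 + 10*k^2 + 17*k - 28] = 3*k^2 + 20*k + 17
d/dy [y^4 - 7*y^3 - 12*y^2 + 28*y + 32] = 4*y^3 - 21*y^2 - 24*y + 28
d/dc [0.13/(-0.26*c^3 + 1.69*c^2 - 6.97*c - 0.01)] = (0.1014*c^2 - 0.4394*c + 0.9061)/(0.26*c^3 - 1.69*c^2 + 6.97*c + 0.01)^2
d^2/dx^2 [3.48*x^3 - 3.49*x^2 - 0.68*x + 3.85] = 20.88*x - 6.98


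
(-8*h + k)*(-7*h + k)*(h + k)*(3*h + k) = 168*h^4 + 179*h^3*k - h^2*k^2 - 11*h*k^3 + k^4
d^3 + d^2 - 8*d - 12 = (d - 3)*(d + 2)^2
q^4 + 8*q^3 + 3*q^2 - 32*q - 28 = (q - 2)*(q + 1)*(q + 2)*(q + 7)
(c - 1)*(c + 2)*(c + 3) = c^3 + 4*c^2 + c - 6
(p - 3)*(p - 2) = p^2 - 5*p + 6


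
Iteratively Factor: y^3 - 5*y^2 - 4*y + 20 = (y + 2)*(y^2 - 7*y + 10) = (y - 2)*(y + 2)*(y - 5)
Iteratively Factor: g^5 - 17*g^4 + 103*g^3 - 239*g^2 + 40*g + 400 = (g - 5)*(g^4 - 12*g^3 + 43*g^2 - 24*g - 80) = (g - 5)^2*(g^3 - 7*g^2 + 8*g + 16) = (g - 5)^2*(g - 4)*(g^2 - 3*g - 4) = (g - 5)^2*(g - 4)*(g + 1)*(g - 4)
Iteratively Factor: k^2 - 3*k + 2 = (k - 1)*(k - 2)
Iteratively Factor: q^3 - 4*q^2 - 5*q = (q - 5)*(q^2 + q) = q*(q - 5)*(q + 1)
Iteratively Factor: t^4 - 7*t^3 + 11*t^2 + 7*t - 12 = (t - 3)*(t^3 - 4*t^2 - t + 4) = (t - 3)*(t - 1)*(t^2 - 3*t - 4) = (t - 3)*(t - 1)*(t + 1)*(t - 4)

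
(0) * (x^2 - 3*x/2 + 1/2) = 0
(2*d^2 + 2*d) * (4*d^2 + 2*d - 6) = 8*d^4 + 12*d^3 - 8*d^2 - 12*d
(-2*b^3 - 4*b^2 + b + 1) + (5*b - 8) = -2*b^3 - 4*b^2 + 6*b - 7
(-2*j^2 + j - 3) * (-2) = 4*j^2 - 2*j + 6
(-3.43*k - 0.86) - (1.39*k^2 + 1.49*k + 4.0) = -1.39*k^2 - 4.92*k - 4.86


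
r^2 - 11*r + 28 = (r - 7)*(r - 4)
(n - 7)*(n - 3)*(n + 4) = n^3 - 6*n^2 - 19*n + 84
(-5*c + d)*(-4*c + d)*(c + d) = 20*c^3 + 11*c^2*d - 8*c*d^2 + d^3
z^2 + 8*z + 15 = (z + 3)*(z + 5)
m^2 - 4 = (m - 2)*(m + 2)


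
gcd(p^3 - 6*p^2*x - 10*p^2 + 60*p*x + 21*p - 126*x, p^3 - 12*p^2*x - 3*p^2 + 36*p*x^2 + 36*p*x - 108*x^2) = -p^2 + 6*p*x + 3*p - 18*x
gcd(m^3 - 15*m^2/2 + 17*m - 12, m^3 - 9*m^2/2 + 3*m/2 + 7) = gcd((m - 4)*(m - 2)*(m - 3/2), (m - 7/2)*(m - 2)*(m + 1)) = m - 2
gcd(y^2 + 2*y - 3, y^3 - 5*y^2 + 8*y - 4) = y - 1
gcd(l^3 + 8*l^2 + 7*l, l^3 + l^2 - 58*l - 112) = l + 7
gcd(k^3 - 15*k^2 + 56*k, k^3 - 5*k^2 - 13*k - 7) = k - 7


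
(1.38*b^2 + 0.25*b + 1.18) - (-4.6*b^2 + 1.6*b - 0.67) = 5.98*b^2 - 1.35*b + 1.85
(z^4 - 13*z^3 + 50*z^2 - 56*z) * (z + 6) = z^5 - 7*z^4 - 28*z^3 + 244*z^2 - 336*z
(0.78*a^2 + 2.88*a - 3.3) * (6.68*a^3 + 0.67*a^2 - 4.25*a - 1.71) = 5.2104*a^5 + 19.761*a^4 - 23.4294*a^3 - 15.7848*a^2 + 9.1002*a + 5.643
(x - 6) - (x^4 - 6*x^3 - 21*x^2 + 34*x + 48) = -x^4 + 6*x^3 + 21*x^2 - 33*x - 54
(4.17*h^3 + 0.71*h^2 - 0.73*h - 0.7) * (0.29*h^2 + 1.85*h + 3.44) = 1.2093*h^5 + 7.9204*h^4 + 15.4466*h^3 + 0.8889*h^2 - 3.8062*h - 2.408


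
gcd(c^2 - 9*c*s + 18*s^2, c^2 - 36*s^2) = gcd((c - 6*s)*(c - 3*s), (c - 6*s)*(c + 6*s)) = -c + 6*s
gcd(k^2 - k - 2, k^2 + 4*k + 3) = k + 1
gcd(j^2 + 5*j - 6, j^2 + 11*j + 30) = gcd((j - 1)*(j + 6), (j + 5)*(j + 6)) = j + 6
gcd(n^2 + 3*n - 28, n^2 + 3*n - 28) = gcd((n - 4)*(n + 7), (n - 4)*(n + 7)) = n^2 + 3*n - 28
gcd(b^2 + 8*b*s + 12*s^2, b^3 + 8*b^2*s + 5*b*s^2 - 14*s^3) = b + 2*s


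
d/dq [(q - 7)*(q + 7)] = 2*q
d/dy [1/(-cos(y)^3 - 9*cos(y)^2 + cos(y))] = (-3*sin(y) + sin(y)/cos(y)^2 - 18*tan(y))/(-sin(y)^2 + 9*cos(y))^2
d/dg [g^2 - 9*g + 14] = 2*g - 9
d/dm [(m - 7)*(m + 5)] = 2*m - 2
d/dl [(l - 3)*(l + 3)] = 2*l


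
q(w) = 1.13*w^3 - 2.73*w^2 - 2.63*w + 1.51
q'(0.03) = -2.79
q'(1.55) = -2.95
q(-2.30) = -20.63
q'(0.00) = -2.63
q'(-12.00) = 551.05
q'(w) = 3.39*w^2 - 5.46*w - 2.63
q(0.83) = -1.91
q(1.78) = -5.45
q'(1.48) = -3.29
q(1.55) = -4.92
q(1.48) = -4.70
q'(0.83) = -4.83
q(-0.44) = 2.04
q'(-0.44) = 0.43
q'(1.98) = -0.15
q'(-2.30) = 27.86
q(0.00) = 1.51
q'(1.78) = -1.61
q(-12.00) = -2312.69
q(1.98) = -5.63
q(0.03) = 1.43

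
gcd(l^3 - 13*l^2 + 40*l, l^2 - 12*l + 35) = l - 5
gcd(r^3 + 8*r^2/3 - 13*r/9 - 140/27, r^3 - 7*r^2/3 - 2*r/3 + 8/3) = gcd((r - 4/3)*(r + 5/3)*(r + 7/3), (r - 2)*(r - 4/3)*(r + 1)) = r - 4/3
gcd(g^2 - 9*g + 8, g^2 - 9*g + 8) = g^2 - 9*g + 8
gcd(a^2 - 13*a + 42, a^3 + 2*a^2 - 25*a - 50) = 1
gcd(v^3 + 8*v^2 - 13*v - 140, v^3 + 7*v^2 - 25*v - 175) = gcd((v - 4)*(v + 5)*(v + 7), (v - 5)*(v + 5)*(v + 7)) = v^2 + 12*v + 35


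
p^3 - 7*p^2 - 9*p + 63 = (p - 7)*(p - 3)*(p + 3)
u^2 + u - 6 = (u - 2)*(u + 3)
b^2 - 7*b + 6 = (b - 6)*(b - 1)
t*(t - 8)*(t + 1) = t^3 - 7*t^2 - 8*t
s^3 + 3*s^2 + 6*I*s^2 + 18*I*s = s*(s + 3)*(s + 6*I)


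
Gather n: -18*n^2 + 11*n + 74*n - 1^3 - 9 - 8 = -18*n^2 + 85*n - 18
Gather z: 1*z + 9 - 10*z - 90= -9*z - 81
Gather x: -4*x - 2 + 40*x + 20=36*x + 18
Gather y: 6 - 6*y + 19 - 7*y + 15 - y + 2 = 42 - 14*y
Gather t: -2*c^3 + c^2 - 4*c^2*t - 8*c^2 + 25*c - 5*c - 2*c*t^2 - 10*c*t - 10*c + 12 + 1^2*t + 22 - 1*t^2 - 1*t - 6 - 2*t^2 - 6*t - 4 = -2*c^3 - 7*c^2 + 10*c + t^2*(-2*c - 3) + t*(-4*c^2 - 10*c - 6) + 24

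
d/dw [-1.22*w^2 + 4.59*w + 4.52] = 4.59 - 2.44*w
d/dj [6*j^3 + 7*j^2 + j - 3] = 18*j^2 + 14*j + 1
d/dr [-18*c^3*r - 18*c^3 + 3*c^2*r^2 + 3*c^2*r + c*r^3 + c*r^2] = c*(-18*c^2 + 6*c*r + 3*c + 3*r^2 + 2*r)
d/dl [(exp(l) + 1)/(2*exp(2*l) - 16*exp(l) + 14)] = (-2*(exp(l) - 4)*(exp(l) + 1) + exp(2*l) - 8*exp(l) + 7)*exp(l)/(2*(exp(2*l) - 8*exp(l) + 7)^2)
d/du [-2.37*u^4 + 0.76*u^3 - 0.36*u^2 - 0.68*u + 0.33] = -9.48*u^3 + 2.28*u^2 - 0.72*u - 0.68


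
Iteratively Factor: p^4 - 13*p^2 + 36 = (p + 3)*(p^3 - 3*p^2 - 4*p + 12) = (p - 2)*(p + 3)*(p^2 - p - 6) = (p - 2)*(p + 2)*(p + 3)*(p - 3)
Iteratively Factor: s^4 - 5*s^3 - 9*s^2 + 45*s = (s)*(s^3 - 5*s^2 - 9*s + 45) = s*(s - 3)*(s^2 - 2*s - 15) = s*(s - 3)*(s + 3)*(s - 5)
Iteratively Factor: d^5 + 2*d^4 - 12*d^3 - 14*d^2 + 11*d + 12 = (d - 1)*(d^4 + 3*d^3 - 9*d^2 - 23*d - 12) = (d - 1)*(d + 1)*(d^3 + 2*d^2 - 11*d - 12) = (d - 3)*(d - 1)*(d + 1)*(d^2 + 5*d + 4) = (d - 3)*(d - 1)*(d + 1)^2*(d + 4)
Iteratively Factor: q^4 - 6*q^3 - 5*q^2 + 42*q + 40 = (q + 2)*(q^3 - 8*q^2 + 11*q + 20) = (q - 4)*(q + 2)*(q^2 - 4*q - 5) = (q - 5)*(q - 4)*(q + 2)*(q + 1)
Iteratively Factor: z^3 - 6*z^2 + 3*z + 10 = (z - 2)*(z^2 - 4*z - 5) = (z - 5)*(z - 2)*(z + 1)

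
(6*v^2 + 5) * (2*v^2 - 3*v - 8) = 12*v^4 - 18*v^3 - 38*v^2 - 15*v - 40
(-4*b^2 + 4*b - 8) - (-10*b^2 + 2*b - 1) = 6*b^2 + 2*b - 7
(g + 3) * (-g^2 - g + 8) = -g^3 - 4*g^2 + 5*g + 24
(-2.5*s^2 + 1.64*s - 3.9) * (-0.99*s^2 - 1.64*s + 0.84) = 2.475*s^4 + 2.4764*s^3 - 0.9286*s^2 + 7.7736*s - 3.276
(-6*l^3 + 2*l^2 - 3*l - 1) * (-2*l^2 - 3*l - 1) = 12*l^5 + 14*l^4 + 6*l^3 + 9*l^2 + 6*l + 1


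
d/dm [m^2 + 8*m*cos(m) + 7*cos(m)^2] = -8*m*sin(m) + 2*m - 7*sin(2*m) + 8*cos(m)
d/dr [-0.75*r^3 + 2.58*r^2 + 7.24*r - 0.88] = -2.25*r^2 + 5.16*r + 7.24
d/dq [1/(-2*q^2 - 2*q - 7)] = 2*(2*q + 1)/(2*q^2 + 2*q + 7)^2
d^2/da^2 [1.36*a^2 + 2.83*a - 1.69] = 2.72000000000000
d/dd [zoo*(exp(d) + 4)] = zoo*exp(d)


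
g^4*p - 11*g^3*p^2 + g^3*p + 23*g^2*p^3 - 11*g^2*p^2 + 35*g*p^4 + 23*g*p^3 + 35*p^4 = (g - 7*p)*(g - 5*p)*(g + p)*(g*p + p)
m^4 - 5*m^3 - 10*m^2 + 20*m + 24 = (m - 6)*(m - 2)*(m + 1)*(m + 2)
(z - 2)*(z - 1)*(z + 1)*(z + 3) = z^4 + z^3 - 7*z^2 - z + 6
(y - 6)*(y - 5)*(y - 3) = y^3 - 14*y^2 + 63*y - 90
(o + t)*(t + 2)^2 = o*t^2 + 4*o*t + 4*o + t^3 + 4*t^2 + 4*t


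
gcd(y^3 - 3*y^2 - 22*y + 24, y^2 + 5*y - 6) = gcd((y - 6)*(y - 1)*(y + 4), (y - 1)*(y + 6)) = y - 1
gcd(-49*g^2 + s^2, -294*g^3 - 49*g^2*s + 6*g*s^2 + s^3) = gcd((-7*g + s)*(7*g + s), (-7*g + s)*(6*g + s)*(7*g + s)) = -49*g^2 + s^2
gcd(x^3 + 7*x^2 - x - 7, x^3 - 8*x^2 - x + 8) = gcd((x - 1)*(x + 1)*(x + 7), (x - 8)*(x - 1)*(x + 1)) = x^2 - 1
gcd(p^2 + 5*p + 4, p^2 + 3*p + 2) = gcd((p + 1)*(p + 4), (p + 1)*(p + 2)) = p + 1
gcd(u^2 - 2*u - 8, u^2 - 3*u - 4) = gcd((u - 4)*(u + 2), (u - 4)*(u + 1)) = u - 4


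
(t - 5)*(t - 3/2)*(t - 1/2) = t^3 - 7*t^2 + 43*t/4 - 15/4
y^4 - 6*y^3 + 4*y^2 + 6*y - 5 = (y - 5)*(y - 1)^2*(y + 1)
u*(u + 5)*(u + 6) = u^3 + 11*u^2 + 30*u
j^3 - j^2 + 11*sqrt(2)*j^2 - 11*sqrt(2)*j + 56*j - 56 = (j - 1)*(j + 4*sqrt(2))*(j + 7*sqrt(2))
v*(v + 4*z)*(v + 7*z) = v^3 + 11*v^2*z + 28*v*z^2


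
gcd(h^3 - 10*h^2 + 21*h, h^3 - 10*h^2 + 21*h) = h^3 - 10*h^2 + 21*h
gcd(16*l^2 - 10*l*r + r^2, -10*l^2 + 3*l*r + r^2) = -2*l + r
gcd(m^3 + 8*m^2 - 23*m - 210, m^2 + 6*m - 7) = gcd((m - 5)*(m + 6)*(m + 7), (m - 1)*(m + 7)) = m + 7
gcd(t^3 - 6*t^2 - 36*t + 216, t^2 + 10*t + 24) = t + 6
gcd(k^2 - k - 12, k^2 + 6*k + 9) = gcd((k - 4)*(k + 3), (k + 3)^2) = k + 3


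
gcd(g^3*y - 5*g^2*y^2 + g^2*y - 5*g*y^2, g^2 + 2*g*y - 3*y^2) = 1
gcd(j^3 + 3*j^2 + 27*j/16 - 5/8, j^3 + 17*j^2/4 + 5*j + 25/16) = j + 5/4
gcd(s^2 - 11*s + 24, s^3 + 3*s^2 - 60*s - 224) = s - 8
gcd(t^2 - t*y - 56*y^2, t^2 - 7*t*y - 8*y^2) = -t + 8*y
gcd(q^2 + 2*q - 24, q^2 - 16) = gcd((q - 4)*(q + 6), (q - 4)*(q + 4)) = q - 4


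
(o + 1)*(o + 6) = o^2 + 7*o + 6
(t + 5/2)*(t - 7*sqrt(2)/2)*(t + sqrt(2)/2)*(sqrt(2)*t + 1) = sqrt(2)*t^4 - 5*t^3 + 5*sqrt(2)*t^3/2 - 25*t^2/2 - 13*sqrt(2)*t^2/2 - 65*sqrt(2)*t/4 - 7*t/2 - 35/4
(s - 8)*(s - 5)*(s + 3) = s^3 - 10*s^2 + s + 120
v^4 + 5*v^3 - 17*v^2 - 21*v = v*(v - 3)*(v + 1)*(v + 7)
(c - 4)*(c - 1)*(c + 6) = c^3 + c^2 - 26*c + 24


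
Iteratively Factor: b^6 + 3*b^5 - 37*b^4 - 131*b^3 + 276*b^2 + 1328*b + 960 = (b + 1)*(b^5 + 2*b^4 - 39*b^3 - 92*b^2 + 368*b + 960) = (b + 1)*(b + 4)*(b^4 - 2*b^3 - 31*b^2 + 32*b + 240) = (b - 4)*(b + 1)*(b + 4)*(b^3 + 2*b^2 - 23*b - 60) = (b - 4)*(b + 1)*(b + 4)^2*(b^2 - 2*b - 15) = (b - 4)*(b + 1)*(b + 3)*(b + 4)^2*(b - 5)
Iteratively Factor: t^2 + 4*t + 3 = (t + 1)*(t + 3)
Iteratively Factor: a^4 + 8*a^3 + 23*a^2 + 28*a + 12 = (a + 2)*(a^3 + 6*a^2 + 11*a + 6) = (a + 1)*(a + 2)*(a^2 + 5*a + 6) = (a + 1)*(a + 2)^2*(a + 3)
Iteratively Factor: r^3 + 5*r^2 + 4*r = (r)*(r^2 + 5*r + 4) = r*(r + 1)*(r + 4)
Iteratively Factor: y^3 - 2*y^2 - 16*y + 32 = (y - 4)*(y^2 + 2*y - 8) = (y - 4)*(y + 4)*(y - 2)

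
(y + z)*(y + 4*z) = y^2 + 5*y*z + 4*z^2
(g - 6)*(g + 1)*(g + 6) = g^3 + g^2 - 36*g - 36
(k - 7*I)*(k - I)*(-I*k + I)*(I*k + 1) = k^4 - k^3 - 9*I*k^3 - 15*k^2 + 9*I*k^2 + 15*k + 7*I*k - 7*I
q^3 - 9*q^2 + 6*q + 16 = (q - 8)*(q - 2)*(q + 1)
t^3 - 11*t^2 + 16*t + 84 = (t - 7)*(t - 6)*(t + 2)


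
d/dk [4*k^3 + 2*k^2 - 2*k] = 12*k^2 + 4*k - 2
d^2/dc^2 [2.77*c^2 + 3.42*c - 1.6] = 5.54000000000000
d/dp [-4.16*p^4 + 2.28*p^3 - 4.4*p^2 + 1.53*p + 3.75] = -16.64*p^3 + 6.84*p^2 - 8.8*p + 1.53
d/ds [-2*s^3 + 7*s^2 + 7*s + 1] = -6*s^2 + 14*s + 7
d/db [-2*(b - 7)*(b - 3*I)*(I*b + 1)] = -6*I*b^2 + b*(-16 + 28*I) + 56 + 6*I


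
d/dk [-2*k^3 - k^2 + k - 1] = -6*k^2 - 2*k + 1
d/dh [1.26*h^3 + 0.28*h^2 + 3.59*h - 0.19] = 3.78*h^2 + 0.56*h + 3.59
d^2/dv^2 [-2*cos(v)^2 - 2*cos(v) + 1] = 2*cos(v) + 4*cos(2*v)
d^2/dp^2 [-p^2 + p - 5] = -2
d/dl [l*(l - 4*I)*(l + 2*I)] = 3*l^2 - 4*I*l + 8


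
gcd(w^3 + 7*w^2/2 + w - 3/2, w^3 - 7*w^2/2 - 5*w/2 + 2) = w^2 + w/2 - 1/2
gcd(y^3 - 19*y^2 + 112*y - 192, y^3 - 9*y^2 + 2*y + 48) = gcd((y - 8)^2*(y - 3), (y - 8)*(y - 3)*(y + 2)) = y^2 - 11*y + 24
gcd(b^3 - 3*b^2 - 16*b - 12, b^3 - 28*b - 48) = b^2 - 4*b - 12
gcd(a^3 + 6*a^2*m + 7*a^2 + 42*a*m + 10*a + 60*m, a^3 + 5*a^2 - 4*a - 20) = a^2 + 7*a + 10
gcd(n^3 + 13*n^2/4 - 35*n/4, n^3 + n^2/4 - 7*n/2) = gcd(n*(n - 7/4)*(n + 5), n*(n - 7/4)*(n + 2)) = n^2 - 7*n/4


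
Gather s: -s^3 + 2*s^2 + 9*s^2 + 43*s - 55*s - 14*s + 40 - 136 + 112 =-s^3 + 11*s^2 - 26*s + 16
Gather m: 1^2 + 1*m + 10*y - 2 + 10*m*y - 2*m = m*(10*y - 1) + 10*y - 1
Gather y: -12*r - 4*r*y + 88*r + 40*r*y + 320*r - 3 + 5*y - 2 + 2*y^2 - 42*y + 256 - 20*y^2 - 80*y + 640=396*r - 18*y^2 + y*(36*r - 117) + 891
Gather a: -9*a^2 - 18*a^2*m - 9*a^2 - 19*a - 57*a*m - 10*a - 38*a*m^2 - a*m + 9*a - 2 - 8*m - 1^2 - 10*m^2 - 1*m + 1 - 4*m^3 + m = a^2*(-18*m - 18) + a*(-38*m^2 - 58*m - 20) - 4*m^3 - 10*m^2 - 8*m - 2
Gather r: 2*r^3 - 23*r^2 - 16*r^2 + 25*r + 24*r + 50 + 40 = 2*r^3 - 39*r^2 + 49*r + 90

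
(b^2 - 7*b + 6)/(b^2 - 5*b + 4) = (b - 6)/(b - 4)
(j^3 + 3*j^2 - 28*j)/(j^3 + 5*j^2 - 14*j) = (j - 4)/(j - 2)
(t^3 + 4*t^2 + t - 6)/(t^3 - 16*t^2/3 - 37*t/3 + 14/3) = 3*(t^2 + 2*t - 3)/(3*t^2 - 22*t + 7)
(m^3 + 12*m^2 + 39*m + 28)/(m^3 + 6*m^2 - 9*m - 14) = (m + 4)/(m - 2)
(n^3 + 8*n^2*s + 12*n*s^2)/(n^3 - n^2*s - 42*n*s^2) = (-n - 2*s)/(-n + 7*s)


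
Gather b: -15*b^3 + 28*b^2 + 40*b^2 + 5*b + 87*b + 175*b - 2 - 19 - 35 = -15*b^3 + 68*b^2 + 267*b - 56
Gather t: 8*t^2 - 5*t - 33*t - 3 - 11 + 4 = 8*t^2 - 38*t - 10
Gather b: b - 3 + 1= b - 2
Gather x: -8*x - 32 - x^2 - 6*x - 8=-x^2 - 14*x - 40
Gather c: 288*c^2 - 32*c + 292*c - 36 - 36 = 288*c^2 + 260*c - 72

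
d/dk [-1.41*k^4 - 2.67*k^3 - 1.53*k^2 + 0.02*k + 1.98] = -5.64*k^3 - 8.01*k^2 - 3.06*k + 0.02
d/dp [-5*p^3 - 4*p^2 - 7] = p*(-15*p - 8)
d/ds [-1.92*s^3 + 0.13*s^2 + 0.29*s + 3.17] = -5.76*s^2 + 0.26*s + 0.29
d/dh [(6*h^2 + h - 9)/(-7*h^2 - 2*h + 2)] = (-5*h^2 - 102*h - 16)/(49*h^4 + 28*h^3 - 24*h^2 - 8*h + 4)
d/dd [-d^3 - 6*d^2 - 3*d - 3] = -3*d^2 - 12*d - 3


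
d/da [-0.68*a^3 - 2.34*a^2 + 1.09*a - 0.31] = -2.04*a^2 - 4.68*a + 1.09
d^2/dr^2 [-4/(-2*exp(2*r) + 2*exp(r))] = -(2*(exp(r) - 1)*(4*exp(r) - 1) - 4*(2*exp(r) - 1)^2)*exp(-r)/(exp(r) - 1)^3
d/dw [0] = 0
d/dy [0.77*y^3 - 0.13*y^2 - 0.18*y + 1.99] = 2.31*y^2 - 0.26*y - 0.18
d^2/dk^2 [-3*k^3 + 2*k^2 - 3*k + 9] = 4 - 18*k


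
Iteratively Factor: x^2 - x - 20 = (x + 4)*(x - 5)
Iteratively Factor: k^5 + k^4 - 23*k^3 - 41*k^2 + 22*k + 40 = (k + 4)*(k^4 - 3*k^3 - 11*k^2 + 3*k + 10) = (k + 2)*(k + 4)*(k^3 - 5*k^2 - k + 5) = (k + 1)*(k + 2)*(k + 4)*(k^2 - 6*k + 5) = (k - 1)*(k + 1)*(k + 2)*(k + 4)*(k - 5)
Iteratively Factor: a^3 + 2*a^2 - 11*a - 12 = (a + 4)*(a^2 - 2*a - 3) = (a - 3)*(a + 4)*(a + 1)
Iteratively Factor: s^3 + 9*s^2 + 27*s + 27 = (s + 3)*(s^2 + 6*s + 9) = (s + 3)^2*(s + 3)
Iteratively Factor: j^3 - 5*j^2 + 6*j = (j)*(j^2 - 5*j + 6) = j*(j - 3)*(j - 2)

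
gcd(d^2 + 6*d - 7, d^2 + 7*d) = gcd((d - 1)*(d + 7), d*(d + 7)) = d + 7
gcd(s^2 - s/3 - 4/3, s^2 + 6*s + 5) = s + 1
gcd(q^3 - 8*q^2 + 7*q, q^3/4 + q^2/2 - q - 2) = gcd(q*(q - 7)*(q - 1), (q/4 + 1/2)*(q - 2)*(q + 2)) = 1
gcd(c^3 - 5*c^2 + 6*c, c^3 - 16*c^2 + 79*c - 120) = c - 3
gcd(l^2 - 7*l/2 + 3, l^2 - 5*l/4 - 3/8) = l - 3/2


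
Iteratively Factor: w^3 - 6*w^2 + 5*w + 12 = (w - 4)*(w^2 - 2*w - 3) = (w - 4)*(w - 3)*(w + 1)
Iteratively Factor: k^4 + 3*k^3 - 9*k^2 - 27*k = (k + 3)*(k^3 - 9*k) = k*(k + 3)*(k^2 - 9) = k*(k + 3)^2*(k - 3)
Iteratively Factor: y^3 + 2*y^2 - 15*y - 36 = (y + 3)*(y^2 - y - 12) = (y + 3)^2*(y - 4)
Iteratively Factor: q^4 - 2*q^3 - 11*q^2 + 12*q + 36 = (q + 2)*(q^3 - 4*q^2 - 3*q + 18) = (q + 2)^2*(q^2 - 6*q + 9) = (q - 3)*(q + 2)^2*(q - 3)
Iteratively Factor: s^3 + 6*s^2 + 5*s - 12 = (s + 4)*(s^2 + 2*s - 3) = (s + 3)*(s + 4)*(s - 1)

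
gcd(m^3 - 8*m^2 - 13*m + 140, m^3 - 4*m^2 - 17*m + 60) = m^2 - m - 20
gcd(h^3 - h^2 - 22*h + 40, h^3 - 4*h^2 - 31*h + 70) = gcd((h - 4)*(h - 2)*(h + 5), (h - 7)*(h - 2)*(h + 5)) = h^2 + 3*h - 10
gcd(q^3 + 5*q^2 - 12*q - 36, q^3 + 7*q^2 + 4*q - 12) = q^2 + 8*q + 12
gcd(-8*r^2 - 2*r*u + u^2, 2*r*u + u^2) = 2*r + u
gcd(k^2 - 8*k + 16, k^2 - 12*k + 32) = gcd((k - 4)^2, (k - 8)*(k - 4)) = k - 4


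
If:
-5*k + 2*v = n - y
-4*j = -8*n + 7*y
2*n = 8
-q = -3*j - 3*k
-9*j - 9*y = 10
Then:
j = -358/27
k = 2*v/5 + 44/27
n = 4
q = 6*v/5 - 314/9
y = 328/27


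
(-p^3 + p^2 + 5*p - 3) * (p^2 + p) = -p^5 + 6*p^3 + 2*p^2 - 3*p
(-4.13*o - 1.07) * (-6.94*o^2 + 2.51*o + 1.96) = 28.6622*o^3 - 2.9405*o^2 - 10.7805*o - 2.0972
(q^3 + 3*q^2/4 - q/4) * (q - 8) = q^4 - 29*q^3/4 - 25*q^2/4 + 2*q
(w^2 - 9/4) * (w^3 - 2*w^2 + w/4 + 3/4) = w^5 - 2*w^4 - 2*w^3 + 21*w^2/4 - 9*w/16 - 27/16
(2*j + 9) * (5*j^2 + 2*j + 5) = 10*j^3 + 49*j^2 + 28*j + 45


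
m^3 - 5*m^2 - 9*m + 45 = (m - 5)*(m - 3)*(m + 3)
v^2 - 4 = (v - 2)*(v + 2)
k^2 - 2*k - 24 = (k - 6)*(k + 4)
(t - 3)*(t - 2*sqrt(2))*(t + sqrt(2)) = t^3 - 3*t^2 - sqrt(2)*t^2 - 4*t + 3*sqrt(2)*t + 12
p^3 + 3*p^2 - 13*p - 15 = (p - 3)*(p + 1)*(p + 5)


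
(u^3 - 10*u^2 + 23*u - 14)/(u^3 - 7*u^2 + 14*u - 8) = (u - 7)/(u - 4)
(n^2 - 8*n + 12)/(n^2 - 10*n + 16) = (n - 6)/(n - 8)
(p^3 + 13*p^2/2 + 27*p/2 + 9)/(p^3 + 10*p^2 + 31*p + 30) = (p + 3/2)/(p + 5)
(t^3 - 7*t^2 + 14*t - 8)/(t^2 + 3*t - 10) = (t^2 - 5*t + 4)/(t + 5)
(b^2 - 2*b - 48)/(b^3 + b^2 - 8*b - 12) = (b^2 - 2*b - 48)/(b^3 + b^2 - 8*b - 12)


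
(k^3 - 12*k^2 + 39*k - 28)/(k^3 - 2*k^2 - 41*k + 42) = (k - 4)/(k + 6)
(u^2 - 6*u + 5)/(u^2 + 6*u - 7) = (u - 5)/(u + 7)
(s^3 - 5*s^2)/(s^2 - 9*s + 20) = s^2/(s - 4)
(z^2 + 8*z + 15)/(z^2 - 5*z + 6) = (z^2 + 8*z + 15)/(z^2 - 5*z + 6)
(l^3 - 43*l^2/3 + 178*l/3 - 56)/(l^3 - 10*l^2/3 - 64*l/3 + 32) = (l - 7)/(l + 4)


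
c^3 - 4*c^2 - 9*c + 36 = (c - 4)*(c - 3)*(c + 3)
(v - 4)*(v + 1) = v^2 - 3*v - 4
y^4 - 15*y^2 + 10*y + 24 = (y - 3)*(y - 2)*(y + 1)*(y + 4)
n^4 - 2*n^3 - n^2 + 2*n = n*(n - 2)*(n - 1)*(n + 1)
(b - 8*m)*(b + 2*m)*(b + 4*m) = b^3 - 2*b^2*m - 40*b*m^2 - 64*m^3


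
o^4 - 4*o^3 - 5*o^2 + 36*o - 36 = (o - 3)*(o - 2)^2*(o + 3)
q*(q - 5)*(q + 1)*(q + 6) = q^4 + 2*q^3 - 29*q^2 - 30*q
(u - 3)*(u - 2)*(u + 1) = u^3 - 4*u^2 + u + 6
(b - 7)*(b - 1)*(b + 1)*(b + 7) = b^4 - 50*b^2 + 49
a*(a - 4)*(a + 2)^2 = a^4 - 12*a^2 - 16*a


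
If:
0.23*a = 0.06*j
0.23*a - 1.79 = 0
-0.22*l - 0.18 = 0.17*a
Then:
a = 7.78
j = 29.83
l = -6.83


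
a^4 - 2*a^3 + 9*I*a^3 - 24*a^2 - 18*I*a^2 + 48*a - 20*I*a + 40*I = (a - 2)*(a + 2*I)^2*(a + 5*I)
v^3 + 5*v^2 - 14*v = v*(v - 2)*(v + 7)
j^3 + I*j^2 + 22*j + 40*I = (j - 5*I)*(j + 2*I)*(j + 4*I)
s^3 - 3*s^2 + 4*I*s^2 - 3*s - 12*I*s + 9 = (s - 3)*(s + I)*(s + 3*I)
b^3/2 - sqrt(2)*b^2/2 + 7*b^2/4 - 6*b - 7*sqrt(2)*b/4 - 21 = (b/2 + sqrt(2))*(b + 7/2)*(b - 3*sqrt(2))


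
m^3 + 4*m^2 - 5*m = m*(m - 1)*(m + 5)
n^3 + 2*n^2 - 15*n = n*(n - 3)*(n + 5)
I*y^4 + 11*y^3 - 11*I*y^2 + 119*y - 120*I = (y - 8*I)*(y - 5*I)*(y + 3*I)*(I*y + 1)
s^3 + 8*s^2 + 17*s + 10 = (s + 1)*(s + 2)*(s + 5)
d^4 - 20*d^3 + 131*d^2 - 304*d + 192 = (d - 8)^2*(d - 3)*(d - 1)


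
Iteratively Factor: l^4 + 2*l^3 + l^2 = (l + 1)*(l^3 + l^2) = l*(l + 1)*(l^2 + l) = l^2*(l + 1)*(l + 1)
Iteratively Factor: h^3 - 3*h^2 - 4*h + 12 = (h - 3)*(h^2 - 4) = (h - 3)*(h + 2)*(h - 2)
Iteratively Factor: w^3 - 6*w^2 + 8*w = (w)*(w^2 - 6*w + 8) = w*(w - 4)*(w - 2)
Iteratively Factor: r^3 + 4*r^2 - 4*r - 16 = (r + 4)*(r^2 - 4) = (r - 2)*(r + 4)*(r + 2)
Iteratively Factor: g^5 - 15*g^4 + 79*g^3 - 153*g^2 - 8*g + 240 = (g + 1)*(g^4 - 16*g^3 + 95*g^2 - 248*g + 240) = (g - 3)*(g + 1)*(g^3 - 13*g^2 + 56*g - 80) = (g - 4)*(g - 3)*(g + 1)*(g^2 - 9*g + 20) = (g - 4)^2*(g - 3)*(g + 1)*(g - 5)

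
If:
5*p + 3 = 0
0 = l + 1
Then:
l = -1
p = -3/5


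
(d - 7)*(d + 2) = d^2 - 5*d - 14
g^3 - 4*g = g*(g - 2)*(g + 2)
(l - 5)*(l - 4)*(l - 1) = l^3 - 10*l^2 + 29*l - 20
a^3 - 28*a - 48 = (a - 6)*(a + 2)*(a + 4)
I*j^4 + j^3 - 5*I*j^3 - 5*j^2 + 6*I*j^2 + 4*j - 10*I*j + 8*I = (j - 4)*(j - 2*I)*(j + I)*(I*j - I)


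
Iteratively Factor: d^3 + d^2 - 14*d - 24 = (d - 4)*(d^2 + 5*d + 6) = (d - 4)*(d + 3)*(d + 2)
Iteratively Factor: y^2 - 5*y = (y - 5)*(y)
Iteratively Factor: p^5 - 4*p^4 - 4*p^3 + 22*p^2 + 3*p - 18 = (p + 1)*(p^4 - 5*p^3 + p^2 + 21*p - 18) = (p - 1)*(p + 1)*(p^3 - 4*p^2 - 3*p + 18) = (p - 1)*(p + 1)*(p + 2)*(p^2 - 6*p + 9) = (p - 3)*(p - 1)*(p + 1)*(p + 2)*(p - 3)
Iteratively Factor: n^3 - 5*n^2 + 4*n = (n - 4)*(n^2 - n) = n*(n - 4)*(n - 1)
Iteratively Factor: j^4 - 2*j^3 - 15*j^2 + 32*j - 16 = (j - 1)*(j^3 - j^2 - 16*j + 16) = (j - 1)*(j + 4)*(j^2 - 5*j + 4) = (j - 4)*(j - 1)*(j + 4)*(j - 1)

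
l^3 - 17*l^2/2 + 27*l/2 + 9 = (l - 6)*(l - 3)*(l + 1/2)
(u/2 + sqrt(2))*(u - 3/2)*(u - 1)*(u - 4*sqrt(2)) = u^4/2 - sqrt(2)*u^3 - 5*u^3/4 - 29*u^2/4 + 5*sqrt(2)*u^2/2 - 3*sqrt(2)*u/2 + 20*u - 12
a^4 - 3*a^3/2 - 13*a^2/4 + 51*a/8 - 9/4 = (a - 3/2)^2*(a - 1/2)*(a + 2)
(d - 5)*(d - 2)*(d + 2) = d^3 - 5*d^2 - 4*d + 20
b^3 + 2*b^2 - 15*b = b*(b - 3)*(b + 5)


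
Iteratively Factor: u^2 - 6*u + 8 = (u - 2)*(u - 4)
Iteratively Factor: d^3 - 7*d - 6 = (d - 3)*(d^2 + 3*d + 2) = (d - 3)*(d + 2)*(d + 1)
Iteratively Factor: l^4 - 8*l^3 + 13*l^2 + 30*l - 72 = (l - 3)*(l^3 - 5*l^2 - 2*l + 24) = (l - 3)*(l + 2)*(l^2 - 7*l + 12) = (l - 3)^2*(l + 2)*(l - 4)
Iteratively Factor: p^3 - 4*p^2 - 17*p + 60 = (p - 5)*(p^2 + p - 12) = (p - 5)*(p + 4)*(p - 3)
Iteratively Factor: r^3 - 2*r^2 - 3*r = (r + 1)*(r^2 - 3*r) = (r - 3)*(r + 1)*(r)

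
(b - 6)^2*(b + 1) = b^3 - 11*b^2 + 24*b + 36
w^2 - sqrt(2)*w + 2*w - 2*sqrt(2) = (w + 2)*(w - sqrt(2))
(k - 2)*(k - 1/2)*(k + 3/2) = k^3 - k^2 - 11*k/4 + 3/2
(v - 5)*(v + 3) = v^2 - 2*v - 15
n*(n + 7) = n^2 + 7*n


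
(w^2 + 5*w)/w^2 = (w + 5)/w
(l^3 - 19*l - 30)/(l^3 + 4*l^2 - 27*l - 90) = (l + 2)/(l + 6)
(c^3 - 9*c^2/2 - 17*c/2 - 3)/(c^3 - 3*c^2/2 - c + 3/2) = (2*c^2 - 11*c - 6)/(2*c^2 - 5*c + 3)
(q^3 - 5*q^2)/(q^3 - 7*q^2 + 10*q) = q/(q - 2)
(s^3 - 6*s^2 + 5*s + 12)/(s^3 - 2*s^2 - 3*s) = (s - 4)/s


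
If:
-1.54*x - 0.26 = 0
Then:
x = -0.17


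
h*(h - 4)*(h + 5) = h^3 + h^2 - 20*h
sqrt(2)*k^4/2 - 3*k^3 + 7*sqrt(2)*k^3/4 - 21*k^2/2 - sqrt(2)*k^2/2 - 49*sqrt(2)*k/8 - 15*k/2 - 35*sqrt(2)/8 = (k + 5/2)*(k - 7*sqrt(2)/2)*(k + sqrt(2)/2)*(sqrt(2)*k/2 + sqrt(2)/2)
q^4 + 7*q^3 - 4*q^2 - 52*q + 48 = (q - 2)*(q - 1)*(q + 4)*(q + 6)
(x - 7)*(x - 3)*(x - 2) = x^3 - 12*x^2 + 41*x - 42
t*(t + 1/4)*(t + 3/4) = t^3 + t^2 + 3*t/16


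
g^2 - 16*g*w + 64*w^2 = (g - 8*w)^2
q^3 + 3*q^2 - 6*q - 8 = (q - 2)*(q + 1)*(q + 4)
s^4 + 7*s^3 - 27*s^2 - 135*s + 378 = (s - 3)^2*(s + 6)*(s + 7)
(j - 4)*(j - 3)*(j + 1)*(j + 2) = j^4 - 4*j^3 - 7*j^2 + 22*j + 24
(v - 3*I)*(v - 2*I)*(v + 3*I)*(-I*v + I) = -I*v^4 - 2*v^3 + I*v^3 + 2*v^2 - 9*I*v^2 - 18*v + 9*I*v + 18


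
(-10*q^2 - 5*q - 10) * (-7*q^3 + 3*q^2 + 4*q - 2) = 70*q^5 + 5*q^4 + 15*q^3 - 30*q^2 - 30*q + 20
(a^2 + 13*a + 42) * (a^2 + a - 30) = a^4 + 14*a^3 + 25*a^2 - 348*a - 1260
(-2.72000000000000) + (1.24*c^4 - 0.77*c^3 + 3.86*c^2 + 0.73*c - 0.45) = 1.24*c^4 - 0.77*c^3 + 3.86*c^2 + 0.73*c - 3.17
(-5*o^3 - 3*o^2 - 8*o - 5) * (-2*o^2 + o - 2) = 10*o^5 + o^4 + 23*o^3 + 8*o^2 + 11*o + 10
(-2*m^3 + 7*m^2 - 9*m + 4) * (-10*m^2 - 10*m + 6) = 20*m^5 - 50*m^4 + 8*m^3 + 92*m^2 - 94*m + 24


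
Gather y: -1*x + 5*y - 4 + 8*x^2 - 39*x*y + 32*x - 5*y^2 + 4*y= 8*x^2 + 31*x - 5*y^2 + y*(9 - 39*x) - 4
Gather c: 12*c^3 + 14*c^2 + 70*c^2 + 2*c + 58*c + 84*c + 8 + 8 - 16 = 12*c^3 + 84*c^2 + 144*c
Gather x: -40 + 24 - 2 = -18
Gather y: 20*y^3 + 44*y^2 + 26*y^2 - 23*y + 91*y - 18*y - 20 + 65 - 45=20*y^3 + 70*y^2 + 50*y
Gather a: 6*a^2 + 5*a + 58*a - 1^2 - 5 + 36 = 6*a^2 + 63*a + 30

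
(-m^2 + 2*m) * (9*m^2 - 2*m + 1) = -9*m^4 + 20*m^3 - 5*m^2 + 2*m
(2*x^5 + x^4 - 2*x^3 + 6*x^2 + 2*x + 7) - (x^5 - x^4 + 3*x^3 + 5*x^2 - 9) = x^5 + 2*x^4 - 5*x^3 + x^2 + 2*x + 16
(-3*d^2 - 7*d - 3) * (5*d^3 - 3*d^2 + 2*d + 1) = -15*d^5 - 26*d^4 - 8*d^2 - 13*d - 3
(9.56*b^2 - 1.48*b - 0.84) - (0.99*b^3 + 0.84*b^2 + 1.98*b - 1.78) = -0.99*b^3 + 8.72*b^2 - 3.46*b + 0.94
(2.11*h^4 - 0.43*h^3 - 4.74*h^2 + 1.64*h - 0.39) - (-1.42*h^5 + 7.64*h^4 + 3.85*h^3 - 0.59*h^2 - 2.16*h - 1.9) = 1.42*h^5 - 5.53*h^4 - 4.28*h^3 - 4.15*h^2 + 3.8*h + 1.51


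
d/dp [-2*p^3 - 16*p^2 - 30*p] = -6*p^2 - 32*p - 30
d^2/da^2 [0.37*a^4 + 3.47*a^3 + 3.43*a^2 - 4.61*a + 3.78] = 4.44*a^2 + 20.82*a + 6.86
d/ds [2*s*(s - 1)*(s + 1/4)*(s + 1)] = 8*s^3 + 3*s^2/2 - 4*s - 1/2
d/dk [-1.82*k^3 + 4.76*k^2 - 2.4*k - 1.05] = -5.46*k^2 + 9.52*k - 2.4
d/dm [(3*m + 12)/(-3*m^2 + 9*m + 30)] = (-m^2 + 3*m + (m + 4)*(2*m - 3) + 10)/(-m^2 + 3*m + 10)^2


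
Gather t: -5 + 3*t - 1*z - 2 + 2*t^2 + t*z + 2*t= 2*t^2 + t*(z + 5) - z - 7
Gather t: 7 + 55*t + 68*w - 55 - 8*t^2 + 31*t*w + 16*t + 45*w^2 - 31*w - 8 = -8*t^2 + t*(31*w + 71) + 45*w^2 + 37*w - 56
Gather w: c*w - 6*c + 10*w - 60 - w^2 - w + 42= -6*c - w^2 + w*(c + 9) - 18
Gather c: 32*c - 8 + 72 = 32*c + 64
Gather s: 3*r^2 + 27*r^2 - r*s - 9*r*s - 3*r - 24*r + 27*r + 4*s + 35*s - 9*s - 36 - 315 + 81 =30*r^2 + s*(30 - 10*r) - 270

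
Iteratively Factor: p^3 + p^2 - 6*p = (p - 2)*(p^2 + 3*p) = p*(p - 2)*(p + 3)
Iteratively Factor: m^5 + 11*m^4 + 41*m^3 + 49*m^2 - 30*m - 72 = (m + 2)*(m^4 + 9*m^3 + 23*m^2 + 3*m - 36) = (m + 2)*(m + 3)*(m^3 + 6*m^2 + 5*m - 12) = (m - 1)*(m + 2)*(m + 3)*(m^2 + 7*m + 12) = (m - 1)*(m + 2)*(m + 3)^2*(m + 4)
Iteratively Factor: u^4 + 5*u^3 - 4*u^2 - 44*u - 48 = (u - 3)*(u^3 + 8*u^2 + 20*u + 16) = (u - 3)*(u + 2)*(u^2 + 6*u + 8) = (u - 3)*(u + 2)*(u + 4)*(u + 2)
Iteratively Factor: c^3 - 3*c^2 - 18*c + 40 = (c - 5)*(c^2 + 2*c - 8) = (c - 5)*(c + 4)*(c - 2)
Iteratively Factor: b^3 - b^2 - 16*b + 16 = (b - 1)*(b^2 - 16) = (b - 4)*(b - 1)*(b + 4)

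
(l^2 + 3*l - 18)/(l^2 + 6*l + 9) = (l^2 + 3*l - 18)/(l^2 + 6*l + 9)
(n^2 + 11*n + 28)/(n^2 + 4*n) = (n + 7)/n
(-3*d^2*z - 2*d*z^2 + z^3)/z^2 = -3*d^2/z - 2*d + z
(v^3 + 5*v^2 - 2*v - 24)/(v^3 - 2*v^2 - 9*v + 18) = (v + 4)/(v - 3)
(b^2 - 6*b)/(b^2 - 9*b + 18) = b/(b - 3)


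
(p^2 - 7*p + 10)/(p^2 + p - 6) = (p - 5)/(p + 3)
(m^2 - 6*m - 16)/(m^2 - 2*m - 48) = (m + 2)/(m + 6)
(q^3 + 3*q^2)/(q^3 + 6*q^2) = (q + 3)/(q + 6)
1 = 1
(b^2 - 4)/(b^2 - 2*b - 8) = (b - 2)/(b - 4)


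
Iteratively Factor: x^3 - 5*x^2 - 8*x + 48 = (x + 3)*(x^2 - 8*x + 16) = (x - 4)*(x + 3)*(x - 4)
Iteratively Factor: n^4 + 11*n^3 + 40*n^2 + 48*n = (n + 4)*(n^3 + 7*n^2 + 12*n) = n*(n + 4)*(n^2 + 7*n + 12) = n*(n + 4)^2*(n + 3)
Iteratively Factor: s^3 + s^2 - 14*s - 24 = (s + 2)*(s^2 - s - 12) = (s + 2)*(s + 3)*(s - 4)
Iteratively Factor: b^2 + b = (b + 1)*(b)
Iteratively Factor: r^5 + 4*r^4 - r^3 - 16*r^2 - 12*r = (r + 1)*(r^4 + 3*r^3 - 4*r^2 - 12*r) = (r + 1)*(r + 2)*(r^3 + r^2 - 6*r) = (r + 1)*(r + 2)*(r + 3)*(r^2 - 2*r) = r*(r + 1)*(r + 2)*(r + 3)*(r - 2)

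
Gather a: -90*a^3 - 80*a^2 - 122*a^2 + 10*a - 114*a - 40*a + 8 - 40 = -90*a^3 - 202*a^2 - 144*a - 32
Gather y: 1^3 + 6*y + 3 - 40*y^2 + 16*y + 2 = -40*y^2 + 22*y + 6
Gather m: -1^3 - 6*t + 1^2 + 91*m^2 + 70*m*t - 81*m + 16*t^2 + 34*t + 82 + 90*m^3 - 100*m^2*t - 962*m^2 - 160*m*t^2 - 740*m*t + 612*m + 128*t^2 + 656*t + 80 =90*m^3 + m^2*(-100*t - 871) + m*(-160*t^2 - 670*t + 531) + 144*t^2 + 684*t + 162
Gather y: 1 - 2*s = 1 - 2*s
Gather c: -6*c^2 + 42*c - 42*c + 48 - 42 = 6 - 6*c^2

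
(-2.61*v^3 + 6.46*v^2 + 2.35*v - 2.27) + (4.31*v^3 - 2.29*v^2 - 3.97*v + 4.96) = 1.7*v^3 + 4.17*v^2 - 1.62*v + 2.69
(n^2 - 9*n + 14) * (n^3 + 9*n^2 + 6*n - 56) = n^5 - 61*n^3 + 16*n^2 + 588*n - 784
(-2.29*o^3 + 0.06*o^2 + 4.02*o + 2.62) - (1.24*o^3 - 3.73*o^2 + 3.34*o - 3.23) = -3.53*o^3 + 3.79*o^2 + 0.68*o + 5.85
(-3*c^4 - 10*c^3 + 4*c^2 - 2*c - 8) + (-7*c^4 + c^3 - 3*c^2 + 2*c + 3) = -10*c^4 - 9*c^3 + c^2 - 5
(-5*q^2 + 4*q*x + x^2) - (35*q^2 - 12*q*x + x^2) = -40*q^2 + 16*q*x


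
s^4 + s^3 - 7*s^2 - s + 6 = (s - 2)*(s - 1)*(s + 1)*(s + 3)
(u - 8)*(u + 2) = u^2 - 6*u - 16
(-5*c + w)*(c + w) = -5*c^2 - 4*c*w + w^2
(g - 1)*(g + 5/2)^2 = g^3 + 4*g^2 + 5*g/4 - 25/4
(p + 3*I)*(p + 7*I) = p^2 + 10*I*p - 21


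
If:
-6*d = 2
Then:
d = -1/3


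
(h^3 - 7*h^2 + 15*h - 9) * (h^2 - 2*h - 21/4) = h^5 - 9*h^4 + 95*h^3/4 - 9*h^2/4 - 243*h/4 + 189/4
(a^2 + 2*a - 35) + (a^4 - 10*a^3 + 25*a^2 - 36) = a^4 - 10*a^3 + 26*a^2 + 2*a - 71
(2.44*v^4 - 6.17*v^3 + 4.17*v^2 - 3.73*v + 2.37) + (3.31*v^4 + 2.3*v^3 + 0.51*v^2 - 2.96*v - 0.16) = 5.75*v^4 - 3.87*v^3 + 4.68*v^2 - 6.69*v + 2.21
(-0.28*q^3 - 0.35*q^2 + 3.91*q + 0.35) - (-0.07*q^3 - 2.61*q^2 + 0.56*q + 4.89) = -0.21*q^3 + 2.26*q^2 + 3.35*q - 4.54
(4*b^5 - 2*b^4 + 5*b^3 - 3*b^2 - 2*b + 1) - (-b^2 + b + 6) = 4*b^5 - 2*b^4 + 5*b^3 - 2*b^2 - 3*b - 5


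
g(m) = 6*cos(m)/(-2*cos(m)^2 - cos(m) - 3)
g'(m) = 6*(-4*sin(m)*cos(m) - sin(m))*cos(m)/(-2*cos(m)^2 - cos(m) - 3)^2 - 6*sin(m)/(-2*cos(m)^2 - cos(m) - 3)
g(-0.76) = -0.91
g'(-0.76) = -0.35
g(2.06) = 0.95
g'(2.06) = 1.53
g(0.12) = -1.00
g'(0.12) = 0.02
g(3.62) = 1.44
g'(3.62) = -0.29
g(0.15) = -1.00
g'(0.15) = 0.03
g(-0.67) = -0.94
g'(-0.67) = -0.26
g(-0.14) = -1.00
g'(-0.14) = -0.02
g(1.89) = 0.65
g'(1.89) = 1.92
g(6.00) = -0.99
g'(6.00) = -0.06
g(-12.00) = -0.96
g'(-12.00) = 0.18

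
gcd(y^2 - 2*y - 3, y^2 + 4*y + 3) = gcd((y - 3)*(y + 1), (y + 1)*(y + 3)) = y + 1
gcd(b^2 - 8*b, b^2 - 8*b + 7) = 1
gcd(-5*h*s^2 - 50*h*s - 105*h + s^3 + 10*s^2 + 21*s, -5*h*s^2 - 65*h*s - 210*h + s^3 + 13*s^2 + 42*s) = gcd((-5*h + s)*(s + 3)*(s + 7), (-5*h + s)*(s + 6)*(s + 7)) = -5*h*s - 35*h + s^2 + 7*s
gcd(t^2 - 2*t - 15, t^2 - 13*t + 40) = t - 5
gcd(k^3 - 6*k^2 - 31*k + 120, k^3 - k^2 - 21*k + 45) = k^2 + 2*k - 15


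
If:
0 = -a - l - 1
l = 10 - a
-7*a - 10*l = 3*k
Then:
No Solution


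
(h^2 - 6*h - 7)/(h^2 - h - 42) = (h + 1)/(h + 6)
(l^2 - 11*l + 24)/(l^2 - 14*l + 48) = (l - 3)/(l - 6)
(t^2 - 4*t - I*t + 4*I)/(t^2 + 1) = (t - 4)/(t + I)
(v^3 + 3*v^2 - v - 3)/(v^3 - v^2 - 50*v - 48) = (v^2 + 2*v - 3)/(v^2 - 2*v - 48)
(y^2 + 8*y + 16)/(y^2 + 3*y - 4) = (y + 4)/(y - 1)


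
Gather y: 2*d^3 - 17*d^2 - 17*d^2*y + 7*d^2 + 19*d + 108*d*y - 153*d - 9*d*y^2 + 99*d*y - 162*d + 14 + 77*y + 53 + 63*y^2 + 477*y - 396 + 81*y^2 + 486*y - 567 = 2*d^3 - 10*d^2 - 296*d + y^2*(144 - 9*d) + y*(-17*d^2 + 207*d + 1040) - 896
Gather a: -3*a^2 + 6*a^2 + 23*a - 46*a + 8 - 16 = 3*a^2 - 23*a - 8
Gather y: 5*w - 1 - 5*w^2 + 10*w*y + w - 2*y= -5*w^2 + 6*w + y*(10*w - 2) - 1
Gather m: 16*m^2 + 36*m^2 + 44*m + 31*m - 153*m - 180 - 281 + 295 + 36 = 52*m^2 - 78*m - 130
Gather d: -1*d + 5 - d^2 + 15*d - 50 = -d^2 + 14*d - 45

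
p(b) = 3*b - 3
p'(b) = 3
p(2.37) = 4.11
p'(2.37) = 3.00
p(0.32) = -2.04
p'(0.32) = 3.00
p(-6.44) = -22.32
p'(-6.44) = 3.00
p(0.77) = -0.69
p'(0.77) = 3.00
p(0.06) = -2.82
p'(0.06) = 3.00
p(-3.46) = -13.38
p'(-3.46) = 3.00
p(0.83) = -0.51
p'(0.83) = 3.00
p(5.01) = 12.03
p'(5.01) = 3.00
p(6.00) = 15.00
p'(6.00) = 3.00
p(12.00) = 33.00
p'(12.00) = 3.00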